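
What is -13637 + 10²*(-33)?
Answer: -16937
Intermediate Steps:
-13637 + 10²*(-33) = -13637 + 100*(-33) = -13637 - 3300 = -16937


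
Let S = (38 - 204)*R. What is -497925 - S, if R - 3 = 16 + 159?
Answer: -468377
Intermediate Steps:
R = 178 (R = 3 + (16 + 159) = 3 + 175 = 178)
S = -29548 (S = (38 - 204)*178 = -166*178 = -29548)
-497925 - S = -497925 - 1*(-29548) = -497925 + 29548 = -468377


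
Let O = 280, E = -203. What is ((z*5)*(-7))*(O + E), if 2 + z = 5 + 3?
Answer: -16170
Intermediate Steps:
z = 6 (z = -2 + (5 + 3) = -2 + 8 = 6)
((z*5)*(-7))*(O + E) = ((6*5)*(-7))*(280 - 203) = (30*(-7))*77 = -210*77 = -16170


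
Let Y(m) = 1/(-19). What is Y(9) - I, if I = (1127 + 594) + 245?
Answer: -37355/19 ≈ -1966.1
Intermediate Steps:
Y(m) = -1/19
I = 1966 (I = 1721 + 245 = 1966)
Y(9) - I = -1/19 - 1*1966 = -1/19 - 1966 = -37355/19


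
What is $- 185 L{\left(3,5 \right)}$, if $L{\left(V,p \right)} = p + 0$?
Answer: $-925$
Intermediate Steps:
$L{\left(V,p \right)} = p$
$- 185 L{\left(3,5 \right)} = - 185 \cdot 5 = \left(-1\right) 925 = -925$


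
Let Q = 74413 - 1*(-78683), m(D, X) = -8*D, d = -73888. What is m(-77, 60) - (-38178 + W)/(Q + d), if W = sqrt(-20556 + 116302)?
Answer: 24415153/39604 - 7*sqrt(1954)/79208 ≈ 616.48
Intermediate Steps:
W = 7*sqrt(1954) (W = sqrt(95746) = 7*sqrt(1954) ≈ 309.43)
Q = 153096 (Q = 74413 + 78683 = 153096)
m(-77, 60) - (-38178 + W)/(Q + d) = -8*(-77) - (-38178 + 7*sqrt(1954))/(153096 - 73888) = 616 - (-38178 + 7*sqrt(1954))/79208 = 616 - (-19089/39604 + 7*sqrt(1954)/79208) = 616 + (19089/39604 - 7*sqrt(1954)/79208) = 24415153/39604 - 7*sqrt(1954)/79208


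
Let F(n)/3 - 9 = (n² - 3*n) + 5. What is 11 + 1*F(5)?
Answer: 83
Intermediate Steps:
F(n) = 42 - 9*n + 3*n² (F(n) = 27 + 3*((n² - 3*n) + 5) = 27 + 3*(5 + n² - 3*n) = 27 + (15 - 9*n + 3*n²) = 42 - 9*n + 3*n²)
11 + 1*F(5) = 11 + 1*(42 - 9*5 + 3*5²) = 11 + 1*(42 - 45 + 3*25) = 11 + 1*(42 - 45 + 75) = 11 + 1*72 = 11 + 72 = 83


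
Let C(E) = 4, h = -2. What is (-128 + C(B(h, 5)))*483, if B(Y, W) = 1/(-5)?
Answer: -59892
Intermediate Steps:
B(Y, W) = -⅕
(-128 + C(B(h, 5)))*483 = (-128 + 4)*483 = -124*483 = -59892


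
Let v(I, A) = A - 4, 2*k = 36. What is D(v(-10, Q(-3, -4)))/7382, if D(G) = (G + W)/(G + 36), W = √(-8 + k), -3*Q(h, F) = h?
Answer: -1/81202 + √10/243606 ≈ 6.6615e-7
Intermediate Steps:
Q(h, F) = -h/3
k = 18 (k = (½)*36 = 18)
v(I, A) = -4 + A
W = √10 (W = √(-8 + 18) = √10 ≈ 3.1623)
D(G) = (G + √10)/(36 + G) (D(G) = (G + √10)/(G + 36) = (G + √10)/(36 + G))
D(v(-10, Q(-3, -4)))/7382 = (((-4 - ⅓*(-3)) + √10)/(36 + (-4 - ⅓*(-3))))/7382 = (((-4 + 1) + √10)/(36 + (-4 + 1)))*(1/7382) = ((-3 + √10)/(36 - 3))*(1/7382) = ((-3 + √10)/33)*(1/7382) = (-1/11 + √10/33)*(1/7382) = -1/81202 + √10/243606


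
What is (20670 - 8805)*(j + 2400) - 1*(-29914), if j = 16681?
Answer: 226425979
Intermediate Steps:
(20670 - 8805)*(j + 2400) - 1*(-29914) = (20670 - 8805)*(16681 + 2400) - 1*(-29914) = 11865*19081 + 29914 = 226396065 + 29914 = 226425979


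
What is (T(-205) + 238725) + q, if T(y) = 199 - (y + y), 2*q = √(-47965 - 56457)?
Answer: 239334 + I*√104422/2 ≈ 2.3933e+5 + 161.57*I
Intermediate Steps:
q = I*√104422/2 (q = √(-47965 - 56457)/2 = √(-104422)/2 = (I*√104422)/2 = I*√104422/2 ≈ 161.57*I)
T(y) = 199 - 2*y
(T(-205) + 238725) + q = ((199 - 2*(-205)) + 238725) + I*√104422/2 = ((199 + 410) + 238725) + I*√104422/2 = (609 + 238725) + I*√104422/2 = 239334 + I*√104422/2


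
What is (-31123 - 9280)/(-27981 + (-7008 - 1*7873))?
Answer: 40403/42862 ≈ 0.94263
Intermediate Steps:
(-31123 - 9280)/(-27981 + (-7008 - 1*7873)) = -40403/(-27981 + (-7008 - 7873)) = -40403/(-27981 - 14881) = -40403/(-42862) = -40403*(-1/42862) = 40403/42862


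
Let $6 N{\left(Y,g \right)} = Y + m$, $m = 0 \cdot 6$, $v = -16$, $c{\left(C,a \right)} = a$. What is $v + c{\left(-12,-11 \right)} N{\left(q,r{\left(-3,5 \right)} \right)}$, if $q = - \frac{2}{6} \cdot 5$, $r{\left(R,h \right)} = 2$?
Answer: $- \frac{233}{18} \approx -12.944$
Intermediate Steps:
$m = 0$
$q = - \frac{5}{3}$ ($q = \left(-2\right) \frac{1}{6} \cdot 5 = \left(- \frac{1}{3}\right) 5 = - \frac{5}{3} \approx -1.6667$)
$N{\left(Y,g \right)} = \frac{Y}{6}$ ($N{\left(Y,g \right)} = \frac{Y + 0}{6} = \frac{Y}{6}$)
$v + c{\left(-12,-11 \right)} N{\left(q,r{\left(-3,5 \right)} \right)} = -16 - 11 \cdot \frac{1}{6} \left(- \frac{5}{3}\right) = -16 - - \frac{55}{18} = -16 + \frac{55}{18} = - \frac{233}{18}$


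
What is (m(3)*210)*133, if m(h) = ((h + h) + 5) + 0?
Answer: 307230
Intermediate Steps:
m(h) = 5 + 2*h (m(h) = (2*h + 5) + 0 = (5 + 2*h) + 0 = 5 + 2*h)
(m(3)*210)*133 = ((5 + 2*3)*210)*133 = ((5 + 6)*210)*133 = (11*210)*133 = 2310*133 = 307230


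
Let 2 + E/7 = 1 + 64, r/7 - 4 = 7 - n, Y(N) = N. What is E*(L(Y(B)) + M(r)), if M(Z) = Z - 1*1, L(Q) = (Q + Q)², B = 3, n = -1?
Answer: 52479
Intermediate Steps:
r = 84 (r = 28 + 7*(7 - 1*(-1)) = 28 + 7*(7 + 1) = 28 + 7*8 = 28 + 56 = 84)
E = 441 (E = -14 + 7*(1 + 64) = -14 + 7*65 = -14 + 455 = 441)
L(Q) = 4*Q² (L(Q) = (2*Q)² = 4*Q²)
M(Z) = -1 + Z (M(Z) = Z - 1 = -1 + Z)
E*(L(Y(B)) + M(r)) = 441*(4*3² + (-1 + 84)) = 441*(4*9 + 83) = 441*(36 + 83) = 441*119 = 52479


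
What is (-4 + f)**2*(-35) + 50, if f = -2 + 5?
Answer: 15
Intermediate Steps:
f = 3
(-4 + f)**2*(-35) + 50 = (-4 + 3)**2*(-35) + 50 = (-1)**2*(-35) + 50 = 1*(-35) + 50 = -35 + 50 = 15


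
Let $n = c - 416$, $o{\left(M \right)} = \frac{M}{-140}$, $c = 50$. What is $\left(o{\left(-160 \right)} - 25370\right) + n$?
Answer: $- \frac{180144}{7} \approx -25735.0$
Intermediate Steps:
$o{\left(M \right)} = - \frac{M}{140}$ ($o{\left(M \right)} = M \left(- \frac{1}{140}\right) = - \frac{M}{140}$)
$n = -366$ ($n = 50 - 416 = -366$)
$\left(o{\left(-160 \right)} - 25370\right) + n = \left(\left(- \frac{1}{140}\right) \left(-160\right) - 25370\right) - 366 = \left(\frac{8}{7} - 25370\right) - 366 = - \frac{177582}{7} - 366 = - \frac{180144}{7}$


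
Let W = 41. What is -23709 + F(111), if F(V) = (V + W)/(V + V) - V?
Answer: -2643944/111 ≈ -23819.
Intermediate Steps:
F(V) = -V + (41 + V)/(2*V) (F(V) = (V + 41)/(V + V) - V = (41 + V)/((2*V)) - V = (41 + V)*(1/(2*V)) - V = (41 + V)/(2*V) - V = -V + (41 + V)/(2*V))
-23709 + F(111) = -23709 + (½ - 1*111 + (41/2)/111) = -23709 + (½ - 111 + (41/2)*(1/111)) = -23709 + (½ - 111 + 41/222) = -23709 - 12245/111 = -2643944/111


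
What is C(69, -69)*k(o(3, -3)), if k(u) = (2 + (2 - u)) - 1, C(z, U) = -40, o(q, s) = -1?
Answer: -160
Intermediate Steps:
k(u) = 3 - u (k(u) = (4 - u) - 1 = 3 - u)
C(69, -69)*k(o(3, -3)) = -40*(3 - 1*(-1)) = -40*(3 + 1) = -40*4 = -160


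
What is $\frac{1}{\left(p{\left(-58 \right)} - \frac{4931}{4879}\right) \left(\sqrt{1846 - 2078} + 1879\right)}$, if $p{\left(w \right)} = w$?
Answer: $- \frac{9167641}{1016584238049} + \frac{9758 i \sqrt{58}}{1016584238049} \approx -9.0181 \cdot 10^{-6} + 7.3102 \cdot 10^{-8} i$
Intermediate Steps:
$\frac{1}{\left(p{\left(-58 \right)} - \frac{4931}{4879}\right) \left(\sqrt{1846 - 2078} + 1879\right)} = \frac{1}{\left(-58 - \frac{4931}{4879}\right) \left(\sqrt{1846 - 2078} + 1879\right)} = \frac{1}{\left(-58 - \frac{4931}{4879}\right) \left(\sqrt{-232} + 1879\right)} = \frac{1}{\left(-58 - \frac{4931}{4879}\right) \left(2 i \sqrt{58} + 1879\right)} = \frac{1}{\left(- \frac{287913}{4879}\right) \left(1879 + 2 i \sqrt{58}\right)} = \frac{1}{- \frac{540988527}{4879} - \frac{575826 i \sqrt{58}}{4879}}$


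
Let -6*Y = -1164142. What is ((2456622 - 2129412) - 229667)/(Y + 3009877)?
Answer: 292629/9611702 ≈ 0.030445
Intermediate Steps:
Y = 582071/3 (Y = -1/6*(-1164142) = 582071/3 ≈ 1.9402e+5)
((2456622 - 2129412) - 229667)/(Y + 3009877) = ((2456622 - 2129412) - 229667)/(582071/3 + 3009877) = (327210 - 229667)/(9611702/3) = 97543*(3/9611702) = 292629/9611702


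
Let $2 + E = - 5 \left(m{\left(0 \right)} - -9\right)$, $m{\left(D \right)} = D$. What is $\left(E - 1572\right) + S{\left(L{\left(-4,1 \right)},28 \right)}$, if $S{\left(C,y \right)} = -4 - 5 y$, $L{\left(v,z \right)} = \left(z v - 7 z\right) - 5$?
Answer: $-1763$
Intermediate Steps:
$L{\left(v,z \right)} = -5 - 7 z + v z$ ($L{\left(v,z \right)} = \left(v z - 7 z\right) - 5 = \left(- 7 z + v z\right) - 5 = -5 - 7 z + v z$)
$E = -47$ ($E = -2 - 5 \left(0 - -9\right) = -2 - 5 \left(0 + 9\right) = -2 - 45 = -47$)
$\left(E - 1572\right) + S{\left(L{\left(-4,1 \right)},28 \right)} = \left(-47 - 1572\right) - 144 = -1619 - 144 = -1763$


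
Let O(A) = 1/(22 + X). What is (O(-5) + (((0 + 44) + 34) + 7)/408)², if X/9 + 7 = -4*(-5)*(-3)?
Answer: 8300161/194435136 ≈ 0.042689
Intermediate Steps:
X = -603 (X = -63 + 9*(-4*(-5)*(-3)) = -63 + 9*(20*(-3)) = -63 + 9*(-60) = -63 - 540 = -603)
O(A) = -1/581 (O(A) = 1/(22 - 603) = 1/(-581) = -1/581)
(O(-5) + (((0 + 44) + 34) + 7)/408)² = (-1/581 + (((0 + 44) + 34) + 7)/408)² = (-1/581 + ((44 + 34) + 7)*(1/408))² = (-1/581 + (78 + 7)*(1/408))² = (-1/581 + 85*(1/408))² = (-1/581 + 5/24)² = (2881/13944)² = 8300161/194435136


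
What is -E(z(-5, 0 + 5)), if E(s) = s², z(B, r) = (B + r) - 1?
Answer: -1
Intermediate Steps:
z(B, r) = -1 + B + r
-E(z(-5, 0 + 5)) = -(-1 - 5 + (0 + 5))² = -(-1 - 5 + 5)² = -1*(-1)² = -1*1 = -1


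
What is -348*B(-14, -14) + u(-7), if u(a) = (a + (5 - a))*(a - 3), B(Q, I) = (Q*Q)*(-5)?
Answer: 340990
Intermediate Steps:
B(Q, I) = -5*Q² (B(Q, I) = Q²*(-5) = -5*Q²)
u(a) = -15 + 5*a (u(a) = 5*(-3 + a) = -15 + 5*a)
-348*B(-14, -14) + u(-7) = -(-1740)*(-14)² + (-15 + 5*(-7)) = -(-1740)*196 + (-15 - 35) = -348*(-980) - 50 = 341040 - 50 = 340990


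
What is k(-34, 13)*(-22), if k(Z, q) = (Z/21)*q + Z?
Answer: 25432/21 ≈ 1211.0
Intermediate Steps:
k(Z, q) = Z + Z*q/21 (k(Z, q) = (Z/21)*q + Z = Z*q/21 + Z = Z + Z*q/21)
k(-34, 13)*(-22) = ((1/21)*(-34)*(21 + 13))*(-22) = ((1/21)*(-34)*34)*(-22) = -1156/21*(-22) = 25432/21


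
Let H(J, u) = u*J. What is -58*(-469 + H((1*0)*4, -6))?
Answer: 27202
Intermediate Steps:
H(J, u) = J*u
-58*(-469 + H((1*0)*4, -6)) = -58*(-469 + ((1*0)*4)*(-6)) = -58*(-469 + (0*4)*(-6)) = -58*(-469 + 0*(-6)) = -58*(-469 + 0) = -58*(-469) = 27202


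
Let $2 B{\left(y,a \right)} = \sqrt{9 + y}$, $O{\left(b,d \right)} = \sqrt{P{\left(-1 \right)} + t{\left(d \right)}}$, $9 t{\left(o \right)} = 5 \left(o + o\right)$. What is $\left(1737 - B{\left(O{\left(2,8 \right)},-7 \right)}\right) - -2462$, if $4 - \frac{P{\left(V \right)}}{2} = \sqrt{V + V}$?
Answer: $4199 - \frac{\sqrt{81 + 3 \sqrt{2} \sqrt{76 - 9 i \sqrt{2}}}}{6} \approx 4197.2 + 0.023664 i$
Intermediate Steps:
$P{\left(V \right)} = 8 - 2 \sqrt{2} \sqrt{V}$ ($P{\left(V \right)} = 8 - 2 \sqrt{V + V} = 8 - 2 \sqrt{2 V} = 8 - 2 \sqrt{2} \sqrt{V}$)
$t{\left(o \right)} = \frac{10 o}{9}$ ($t{\left(o \right)} = \frac{5 \left(o + o\right)}{9} = \frac{5 \cdot 2 o}{9} = \frac{10 o}{9}$)
$O{\left(b,d \right)} = \sqrt{8 + \frac{10 d}{9} - 2 i \sqrt{2}}$ ($O{\left(b,d \right)} = \sqrt{\left(8 - 2 \sqrt{2} \sqrt{-1}\right) + \frac{10 d}{9}} = \sqrt{\left(8 - 2 \sqrt{2} i\right) + \frac{10 d}{9}} = \sqrt{\left(8 - 2 i \sqrt{2}\right) + \frac{10 d}{9}} = \sqrt{8 + \frac{10 d}{9} - 2 i \sqrt{2}}$)
$B{\left(y,a \right)} = \frac{\sqrt{9 + y}}{2}$
$\left(1737 - B{\left(O{\left(2,8 \right)},-7 \right)}\right) - -2462 = \left(1737 - \frac{\sqrt{9 + \frac{\sqrt{72 + 10 \cdot 8 - 18 i \sqrt{2}}}{3}}}{2}\right) - -2462 = \left(1737 - \frac{\sqrt{9 + \frac{\sqrt{72 + 80 - 18 i \sqrt{2}}}{3}}}{2}\right) + 2462 = \left(1737 - \frac{\sqrt{9 + \frac{\sqrt{152 - 18 i \sqrt{2}}}{3}}}{2}\right) + 2462 = 4199 - \frac{\sqrt{9 + \frac{\sqrt{152 - 18 i \sqrt{2}}}{3}}}{2}$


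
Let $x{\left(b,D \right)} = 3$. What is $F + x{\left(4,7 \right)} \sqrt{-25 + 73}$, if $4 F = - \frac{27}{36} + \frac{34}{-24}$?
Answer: $- \frac{13}{24} + 12 \sqrt{3} \approx 20.243$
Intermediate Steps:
$F = - \frac{13}{24}$ ($F = \frac{- \frac{27}{36} + \frac{34}{-24}}{4} = \frac{\left(-27\right) \frac{1}{36} + 34 \left(- \frac{1}{24}\right)}{4} = \frac{- \frac{3}{4} - \frac{17}{12}}{4} = \frac{1}{4} \left(- \frac{13}{6}\right) = - \frac{13}{24} \approx -0.54167$)
$F + x{\left(4,7 \right)} \sqrt{-25 + 73} = - \frac{13}{24} + 3 \sqrt{-25 + 73} = - \frac{13}{24} + 3 \sqrt{48} = - \frac{13}{24} + 3 \cdot 4 \sqrt{3} = - \frac{13}{24} + 12 \sqrt{3}$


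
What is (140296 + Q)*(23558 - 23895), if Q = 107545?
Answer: -83522417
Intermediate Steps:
(140296 + Q)*(23558 - 23895) = (140296 + 107545)*(23558 - 23895) = 247841*(-337) = -83522417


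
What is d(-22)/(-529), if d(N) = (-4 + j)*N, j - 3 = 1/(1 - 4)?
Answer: -88/1587 ≈ -0.055451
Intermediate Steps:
j = 8/3 (j = 3 + 1/(1 - 4) = 3 + 1/(-3) = 3 - ⅓ = 8/3 ≈ 2.6667)
d(N) = -4*N/3 (d(N) = (-4 + 8/3)*N = -4*N/3)
d(-22)/(-529) = -4/3*(-22)/(-529) = (88/3)*(-1/529) = -88/1587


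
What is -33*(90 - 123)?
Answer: 1089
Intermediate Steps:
-33*(90 - 123) = -33*(-33) = 1089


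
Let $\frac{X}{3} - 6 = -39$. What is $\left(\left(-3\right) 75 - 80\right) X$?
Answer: $30195$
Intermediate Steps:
$X = -99$ ($X = 18 + 3 \left(-39\right) = 18 - 117 = -99$)
$\left(\left(-3\right) 75 - 80\right) X = \left(\left(-3\right) 75 - 80\right) \left(-99\right) = \left(-225 - 80\right) \left(-99\right) = \left(-305\right) \left(-99\right) = 30195$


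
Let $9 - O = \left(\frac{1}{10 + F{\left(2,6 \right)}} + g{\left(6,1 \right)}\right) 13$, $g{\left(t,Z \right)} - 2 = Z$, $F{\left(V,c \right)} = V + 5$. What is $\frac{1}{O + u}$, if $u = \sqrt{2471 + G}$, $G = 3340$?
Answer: $\frac{8891}{1405850} + \frac{289 \sqrt{5811}}{1405850} \approx 0.021995$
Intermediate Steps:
$F{\left(V,c \right)} = 5 + V$
$g{\left(t,Z \right)} = 2 + Z$
$O = - \frac{523}{17}$ ($O = 9 - \left(\frac{1}{10 + \left(5 + 2\right)} + \left(2 + 1\right)\right) 13 = 9 - \left(\frac{1}{10 + 7} + 3\right) 13 = 9 - \left(\frac{1}{17} + 3\right) 13 = 9 - \frac{52}{17} \cdot 13 = 9 - \frac{676}{17} = - \frac{523}{17} \approx -30.765$)
$u = \sqrt{5811}$ ($u = \sqrt{2471 + 3340} = \sqrt{5811} \approx 76.23$)
$\frac{1}{O + u} = \frac{1}{- \frac{523}{17} + \sqrt{5811}}$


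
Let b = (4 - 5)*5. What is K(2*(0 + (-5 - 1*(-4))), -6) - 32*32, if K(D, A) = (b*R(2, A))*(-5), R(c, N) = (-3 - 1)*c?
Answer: -1224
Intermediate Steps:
R(c, N) = -4*c
b = -5 (b = -1*5 = -5)
K(D, A) = -200 (K(D, A) = -(-20)*2*(-5) = -5*(-8)*(-5) = 40*(-5) = -200)
K(2*(0 + (-5 - 1*(-4))), -6) - 32*32 = -200 - 32*32 = -200 - 1024 = -1224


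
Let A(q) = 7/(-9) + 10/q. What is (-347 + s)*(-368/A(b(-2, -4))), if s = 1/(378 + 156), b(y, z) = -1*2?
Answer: -25570986/1157 ≈ -22101.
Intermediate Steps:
b(y, z) = -2
s = 1/534 ≈ 0.0018727
A(q) = -7/9 + 10/q (A(q) = 7*(-⅑) + 10/q = -7/9 + 10/q)
(-347 + s)*(-368/A(b(-2, -4))) = (-347 + 1/534)*(-368/(-7/9 + 10/(-2))) = -(-34094648)/(267*(-7/9 + 10*(-½))) = -(-34094648)/(267*(-7/9 - 5)) = -(-34094648)/(267*(-52/9)) = -(-34094648)*(-9)/(267*52) = -185297/534*828/13 = -25570986/1157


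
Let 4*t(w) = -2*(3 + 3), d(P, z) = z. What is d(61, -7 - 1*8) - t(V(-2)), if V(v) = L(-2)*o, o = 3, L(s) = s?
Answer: -12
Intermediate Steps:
V(v) = -6 (V(v) = -2*3 = -6)
t(w) = -3 (t(w) = (-2*(3 + 3))/4 = (-2*6)/4 = (¼)*(-12) = -3)
d(61, -7 - 1*8) - t(V(-2)) = (-7 - 1*8) - 1*(-3) = (-7 - 8) + 3 = -15 + 3 = -12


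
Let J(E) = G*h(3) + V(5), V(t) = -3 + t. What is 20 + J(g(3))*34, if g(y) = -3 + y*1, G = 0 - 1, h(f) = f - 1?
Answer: 20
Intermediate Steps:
h(f) = -1 + f
G = -1
g(y) = -3 + y
J(E) = 0 (J(E) = -(-1 + 3) + (-3 + 5) = -1*2 + 2 = -2 + 2 = 0)
20 + J(g(3))*34 = 20 + 0*34 = 20 + 0 = 20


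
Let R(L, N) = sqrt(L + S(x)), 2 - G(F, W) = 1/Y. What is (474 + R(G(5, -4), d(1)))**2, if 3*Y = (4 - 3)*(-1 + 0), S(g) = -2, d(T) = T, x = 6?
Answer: (474 + sqrt(3))**2 ≈ 2.2632e+5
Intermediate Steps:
Y = -1/3 (Y = ((4 - 3)*(-1 + 0))/3 = (1*(-1))/3 = (1/3)*(-1) = -1/3 ≈ -0.33333)
G(F, W) = 5 (G(F, W) = 2 - 1/(-1/3) = 2 - 1*(-3) = 2 + 3 = 5)
R(L, N) = sqrt(-2 + L) (R(L, N) = sqrt(L - 2) = sqrt(-2 + L))
(474 + R(G(5, -4), d(1)))**2 = (474 + sqrt(-2 + 5))**2 = (474 + sqrt(3))**2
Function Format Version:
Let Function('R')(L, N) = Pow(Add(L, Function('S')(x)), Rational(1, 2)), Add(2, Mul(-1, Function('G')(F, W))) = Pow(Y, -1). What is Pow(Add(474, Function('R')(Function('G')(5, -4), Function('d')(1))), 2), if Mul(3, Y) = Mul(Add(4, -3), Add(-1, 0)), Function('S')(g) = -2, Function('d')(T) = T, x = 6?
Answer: Pow(Add(474, Pow(3, Rational(1, 2))), 2) ≈ 2.2632e+5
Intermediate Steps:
Y = Rational(-1, 3) (Y = Mul(Rational(1, 3), Mul(Add(4, -3), Add(-1, 0))) = Mul(Rational(1, 3), Mul(1, -1)) = Mul(Rational(1, 3), -1) = Rational(-1, 3) ≈ -0.33333)
Function('G')(F, W) = 5 (Function('G')(F, W) = Add(2, Mul(-1, Pow(Rational(-1, 3), -1))) = Add(2, Mul(-1, -3)) = Add(2, 3) = 5)
Function('R')(L, N) = Pow(Add(-2, L), Rational(1, 2)) (Function('R')(L, N) = Pow(Add(L, -2), Rational(1, 2)) = Pow(Add(-2, L), Rational(1, 2)))
Pow(Add(474, Function('R')(Function('G')(5, -4), Function('d')(1))), 2) = Pow(Add(474, Pow(Add(-2, 5), Rational(1, 2))), 2) = Pow(Add(474, Pow(3, Rational(1, 2))), 2)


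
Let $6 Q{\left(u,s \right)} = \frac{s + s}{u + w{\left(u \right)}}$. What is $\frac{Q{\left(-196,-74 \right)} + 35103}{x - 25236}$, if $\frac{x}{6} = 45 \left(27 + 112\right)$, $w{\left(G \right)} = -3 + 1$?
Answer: $\frac{5212814}{1825659} \approx 2.8553$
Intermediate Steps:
$w{\left(G \right)} = -2$
$Q{\left(u,s \right)} = \frac{s}{3 \left(-2 + u\right)}$ ($Q{\left(u,s \right)} = \frac{\left(s + s\right) \frac{1}{u - 2}}{6} = \frac{2 s \frac{1}{-2 + u}}{6} = \frac{s}{3 \left(-2 + u\right)}$)
$x = 37530$ ($x = 6 \cdot 45 \left(27 + 112\right) = 6 \cdot 45 \cdot 139 = 6 \cdot 6255 = 37530$)
$\frac{Q{\left(-196,-74 \right)} + 35103}{x - 25236} = \frac{\frac{1}{3} \left(-74\right) \frac{1}{-2 - 196} + 35103}{37530 - 25236} = \frac{\frac{1}{3} \left(-74\right) \frac{1}{-198} + 35103}{12294} = \left(\frac{1}{3} \left(-74\right) \left(- \frac{1}{198}\right) + 35103\right) \frac{1}{12294} = \left(\frac{37}{297} + 35103\right) \frac{1}{12294} = \frac{10425628}{297} \cdot \frac{1}{12294} = \frac{5212814}{1825659}$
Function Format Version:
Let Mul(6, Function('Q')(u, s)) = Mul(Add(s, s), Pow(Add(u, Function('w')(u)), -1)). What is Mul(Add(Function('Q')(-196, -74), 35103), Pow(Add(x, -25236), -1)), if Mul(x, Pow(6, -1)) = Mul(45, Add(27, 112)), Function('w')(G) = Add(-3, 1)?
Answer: Rational(5212814, 1825659) ≈ 2.8553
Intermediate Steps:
Function('w')(G) = -2
Function('Q')(u, s) = Mul(Rational(1, 3), s, Pow(Add(-2, u), -1)) (Function('Q')(u, s) = Mul(Rational(1, 6), Mul(Add(s, s), Pow(Add(u, -2), -1))) = Mul(Rational(1, 6), Mul(Mul(2, s), Pow(Add(-2, u), -1))) = Mul(Rational(1, 6), Mul(2, s, Pow(Add(-2, u), -1))) = Mul(Rational(1, 3), s, Pow(Add(-2, u), -1)))
x = 37530 (x = Mul(6, Mul(45, Add(27, 112))) = Mul(6, Mul(45, 139)) = Mul(6, 6255) = 37530)
Mul(Add(Function('Q')(-196, -74), 35103), Pow(Add(x, -25236), -1)) = Mul(Add(Mul(Rational(1, 3), -74, Pow(Add(-2, -196), -1)), 35103), Pow(Add(37530, -25236), -1)) = Mul(Add(Mul(Rational(1, 3), -74, Pow(-198, -1)), 35103), Pow(12294, -1)) = Mul(Add(Mul(Rational(1, 3), -74, Rational(-1, 198)), 35103), Rational(1, 12294)) = Mul(Add(Rational(37, 297), 35103), Rational(1, 12294)) = Mul(Rational(10425628, 297), Rational(1, 12294)) = Rational(5212814, 1825659)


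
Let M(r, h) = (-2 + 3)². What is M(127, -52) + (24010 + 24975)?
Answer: 48986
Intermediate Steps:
M(r, h) = 1 (M(r, h) = 1² = 1)
M(127, -52) + (24010 + 24975) = 1 + (24010 + 24975) = 1 + 48985 = 48986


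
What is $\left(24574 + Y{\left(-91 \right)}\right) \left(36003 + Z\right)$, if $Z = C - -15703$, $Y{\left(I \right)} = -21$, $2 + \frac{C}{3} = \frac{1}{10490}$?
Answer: $\frac{13315902222659}{10490} \approx 1.2694 \cdot 10^{9}$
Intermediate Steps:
$C = - \frac{62937}{10490}$ ($C = -6 + \frac{3}{10490} = - \frac{62937}{10490} \approx -5.9997$)
$Z = \frac{164661533}{10490}$ ($Z = - \frac{62937}{10490} - -15703 = - \frac{62937}{10490} + 15703 = \frac{164661533}{10490} \approx 15697.0$)
$\left(24574 + Y{\left(-91 \right)}\right) \left(36003 + Z\right) = \left(24574 - 21\right) \left(36003 + \frac{164661533}{10490}\right) = 24553 \cdot \frac{542333003}{10490} = \frac{13315902222659}{10490}$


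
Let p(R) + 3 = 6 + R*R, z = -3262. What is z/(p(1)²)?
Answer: -1631/8 ≈ -203.88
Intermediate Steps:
p(R) = 3 + R² (p(R) = -3 + (6 + R*R) = -3 + (6 + R²) = 3 + R²)
z/(p(1)²) = -3262/(3 + 1²)² = -3262/(3 + 1)² = -3262/(4²) = -3262/16 = -3262*1/16 = -1631/8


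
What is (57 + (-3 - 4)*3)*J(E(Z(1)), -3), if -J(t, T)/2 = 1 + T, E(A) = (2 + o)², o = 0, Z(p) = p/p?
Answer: 144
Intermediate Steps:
Z(p) = 1
E(A) = 4 (E(A) = (2 + 0)² = 2² = 4)
J(t, T) = -2 - 2*T (J(t, T) = -2*(1 + T) = -2 - 2*T)
(57 + (-3 - 4)*3)*J(E(Z(1)), -3) = (57 + (-3 - 4)*3)*(-2 - 2*(-3)) = (57 - 7*3)*(-2 + 6) = (57 - 21)*4 = 36*4 = 144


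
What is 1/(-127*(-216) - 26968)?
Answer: 1/464 ≈ 0.0021552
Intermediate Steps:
1/(-127*(-216) - 26968) = 1/(27432 - 26968) = 1/464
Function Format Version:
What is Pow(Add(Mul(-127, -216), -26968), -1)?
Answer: Rational(1, 464) ≈ 0.0021552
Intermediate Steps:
Pow(Add(Mul(-127, -216), -26968), -1) = Pow(Add(27432, -26968), -1) = Pow(464, -1) = Rational(1, 464)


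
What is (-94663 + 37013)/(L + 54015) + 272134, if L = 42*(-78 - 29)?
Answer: 13476290164/49521 ≈ 2.7213e+5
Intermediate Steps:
L = -4494 (L = 42*(-107) = -4494)
(-94663 + 37013)/(L + 54015) + 272134 = (-94663 + 37013)/(-4494 + 54015) + 272134 = -57650/49521 + 272134 = 13476290164/49521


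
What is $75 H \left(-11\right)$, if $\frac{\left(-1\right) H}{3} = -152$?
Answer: $-376200$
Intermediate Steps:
$H = 456$ ($H = \left(-3\right) \left(-152\right) = 456$)
$75 H \left(-11\right) = 75 \cdot 456 \left(-11\right) = 34200 \left(-11\right) = -376200$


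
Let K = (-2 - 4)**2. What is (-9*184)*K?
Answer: -59616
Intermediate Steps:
K = 36 (K = (-6)**2 = 36)
(-9*184)*K = -9*184*36 = -1656*36 = -59616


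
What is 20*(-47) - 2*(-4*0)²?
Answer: -940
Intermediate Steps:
20*(-47) - 2*(-4*0)² = -940 - 2*0² = -940 - 2*0 = -940 + 0 = -940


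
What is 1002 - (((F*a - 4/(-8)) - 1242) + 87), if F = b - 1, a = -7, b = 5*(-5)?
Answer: 3949/2 ≈ 1974.5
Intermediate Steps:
b = -25
F = -26 (F = -25 - 1 = -26)
1002 - (((F*a - 4/(-8)) - 1242) + 87) = 1002 - (((-26*(-7) - 4/(-8)) - 1242) + 87) = 1002 - (((182 - 4*(-⅛)) - 1242) + 87) = 1002 - (((182 + ½) - 1242) + 87) = 1002 - ((365/2 - 1242) + 87) = 1002 - (-2119/2 + 87) = 1002 - 1*(-1945/2) = 1002 + 1945/2 = 3949/2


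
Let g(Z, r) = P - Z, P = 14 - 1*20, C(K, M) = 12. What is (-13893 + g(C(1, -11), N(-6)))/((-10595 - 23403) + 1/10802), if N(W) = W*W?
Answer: 50088874/122415465 ≈ 0.40917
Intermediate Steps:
P = -6 (P = 14 - 20 = -6)
N(W) = W²
g(Z, r) = -6 - Z
(-13893 + g(C(1, -11), N(-6)))/((-10595 - 23403) + 1/10802) = (-13893 + (-6 - 1*12))/((-10595 - 23403) + 1/10802) = (-13893 + (-6 - 12))/(-33998 + 1/10802) = (-13893 - 18)/(-367246395/10802) = -13911*(-10802/367246395) = 50088874/122415465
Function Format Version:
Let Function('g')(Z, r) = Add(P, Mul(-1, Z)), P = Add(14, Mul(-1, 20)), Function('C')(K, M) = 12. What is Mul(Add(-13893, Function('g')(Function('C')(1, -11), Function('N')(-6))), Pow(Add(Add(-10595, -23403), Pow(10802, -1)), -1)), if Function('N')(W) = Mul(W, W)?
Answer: Rational(50088874, 122415465) ≈ 0.40917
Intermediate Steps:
P = -6 (P = Add(14, -20) = -6)
Function('N')(W) = Pow(W, 2)
Function('g')(Z, r) = Add(-6, Mul(-1, Z))
Mul(Add(-13893, Function('g')(Function('C')(1, -11), Function('N')(-6))), Pow(Add(Add(-10595, -23403), Pow(10802, -1)), -1)) = Mul(Add(-13893, Add(-6, Mul(-1, 12))), Pow(Add(Add(-10595, -23403), Pow(10802, -1)), -1)) = Mul(Add(-13893, Add(-6, -12)), Pow(Add(-33998, Rational(1, 10802)), -1)) = Mul(Add(-13893, -18), Pow(Rational(-367246395, 10802), -1)) = Mul(-13911, Rational(-10802, 367246395)) = Rational(50088874, 122415465)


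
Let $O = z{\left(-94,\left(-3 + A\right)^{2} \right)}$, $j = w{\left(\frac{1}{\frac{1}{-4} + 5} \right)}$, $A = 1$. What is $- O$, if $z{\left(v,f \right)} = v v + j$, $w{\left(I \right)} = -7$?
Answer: $-8829$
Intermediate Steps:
$j = -7$
$z{\left(v,f \right)} = -7 + v^{2}$ ($z{\left(v,f \right)} = v v - 7 = v^{2} - 7 = -7 + v^{2}$)
$O = 8829$ ($O = -7 + \left(-94\right)^{2} = -7 + 8836 = 8829$)
$- O = \left(-1\right) 8829 = -8829$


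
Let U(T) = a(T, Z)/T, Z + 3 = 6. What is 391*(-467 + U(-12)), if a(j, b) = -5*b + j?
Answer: -726869/4 ≈ -1.8172e+5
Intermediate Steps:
Z = 3 (Z = -3 + 6 = 3)
a(j, b) = j - 5*b
U(T) = (-15 + T)/T (U(T) = (T - 5*3)/T = (T - 15)/T = (-15 + T)/T)
391*(-467 + U(-12)) = 391*(-467 + (-15 - 12)/(-12)) = 391*(-467 - 1/12*(-27)) = 391*(-467 + 9/4) = 391*(-1859/4) = -726869/4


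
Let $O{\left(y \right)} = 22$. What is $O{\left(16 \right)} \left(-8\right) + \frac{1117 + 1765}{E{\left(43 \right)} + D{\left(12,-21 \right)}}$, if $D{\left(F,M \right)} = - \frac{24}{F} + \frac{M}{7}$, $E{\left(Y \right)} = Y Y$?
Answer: $- \frac{160831}{922} \approx -174.44$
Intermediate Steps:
$E{\left(Y \right)} = Y^{2}$
$D{\left(F,M \right)} = - \frac{24}{F} + \frac{M}{7}$ ($D{\left(F,M \right)} = - \frac{24}{F} + M \frac{1}{7} = - \frac{24}{F} + \frac{M}{7}$)
$O{\left(16 \right)} \left(-8\right) + \frac{1117 + 1765}{E{\left(43 \right)} + D{\left(12,-21 \right)}} = 22 \left(-8\right) + \frac{1117 + 1765}{43^{2} - \left(3 + \frac{24}{12}\right)} = -176 + \frac{2882}{1849 - 5} = -176 + \frac{2882}{1844} = -176 + 2882 \cdot \frac{1}{1844} = -176 + \frac{1441}{922} = - \frac{160831}{922}$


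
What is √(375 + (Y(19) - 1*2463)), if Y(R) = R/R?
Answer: I*√2087 ≈ 45.684*I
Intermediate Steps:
Y(R) = 1
√(375 + (Y(19) - 1*2463)) = √(375 + (1 - 1*2463)) = √(375 + (1 - 2463)) = √(375 - 2462) = √(-2087) = I*√2087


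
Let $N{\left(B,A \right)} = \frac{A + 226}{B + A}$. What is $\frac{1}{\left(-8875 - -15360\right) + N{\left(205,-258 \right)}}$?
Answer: $\frac{53}{343737} \approx 0.00015419$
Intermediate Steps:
$N{\left(B,A \right)} = \frac{226 + A}{A + B}$
$\frac{1}{\left(-8875 - -15360\right) + N{\left(205,-258 \right)}} = \frac{1}{\left(-8875 - -15360\right) + \frac{226 - 258}{-258 + 205}} = \frac{1}{\left(-8875 + 15360\right) + \frac{1}{-53} \left(-32\right)} = \frac{1}{6485 - - \frac{32}{53}} = \frac{1}{6485 + \frac{32}{53}} = \frac{1}{\frac{343737}{53}} = \frac{53}{343737}$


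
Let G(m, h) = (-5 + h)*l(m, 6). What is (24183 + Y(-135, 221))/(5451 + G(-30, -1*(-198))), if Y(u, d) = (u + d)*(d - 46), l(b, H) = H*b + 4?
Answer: -39233/28517 ≈ -1.3758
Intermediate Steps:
l(b, H) = 4 + H*b
G(m, h) = (-5 + h)*(4 + 6*m)
Y(u, d) = (-46 + d)*(d + u) (Y(u, d) = (d + u)*(-46 + d) = (-46 + d)*(d + u))
(24183 + Y(-135, 221))/(5451 + G(-30, -1*(-198))) = (24183 + (221² - 46*221 - 46*(-135) + 221*(-135)))/(5451 + 2*(-5 - 1*(-198))*(2 + 3*(-30))) = (24183 + (48841 - 10166 + 6210 - 29835))/(5451 + 2*(-5 + 198)*(2 - 90)) = (24183 + 15050)/(5451 + 2*193*(-88)) = 39233/(5451 - 33968) = 39233/(-28517) = 39233*(-1/28517) = -39233/28517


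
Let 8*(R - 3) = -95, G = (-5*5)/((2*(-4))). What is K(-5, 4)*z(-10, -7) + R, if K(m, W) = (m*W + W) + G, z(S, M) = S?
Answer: 959/8 ≈ 119.88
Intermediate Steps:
G = 25/8 (G = -25/(-8) = -25*(-1/8) = 25/8 ≈ 3.1250)
R = -71/8 (R = 3 + (1/8)*(-95) = 3 - 95/8 = -71/8 ≈ -8.8750)
K(m, W) = 25/8 + W + W*m (K(m, W) = (m*W + W) + 25/8 = (W*m + W) + 25/8 = (W + W*m) + 25/8 = 25/8 + W + W*m)
K(-5, 4)*z(-10, -7) + R = (25/8 + 4 + 4*(-5))*(-10) - 71/8 = (25/8 + 4 - 20)*(-10) - 71/8 = -103/8*(-10) - 71/8 = 515/4 - 71/8 = 959/8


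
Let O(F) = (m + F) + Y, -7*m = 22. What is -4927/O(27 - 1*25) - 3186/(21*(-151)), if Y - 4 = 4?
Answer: -36403897/50736 ≈ -717.52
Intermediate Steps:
m = -22/7 (m = -1/7*22 = -22/7 ≈ -3.1429)
Y = 8 (Y = 4 + 4 = 8)
O(F) = 34/7 + F (O(F) = (-22/7 + F) + 8 = 34/7 + F)
-4927/O(27 - 1*25) - 3186/(21*(-151)) = -4927/(34/7 + (27 - 1*25)) - 3186/(21*(-151)) = -4927/(34/7 + (27 - 25)) - 3186/(-3171) = -4927/(34/7 + 2) - 3186*(-1/3171) = -4927/48/7 + 1062/1057 = -4927*7/48 + 1062/1057 = -34489/48 + 1062/1057 = -36403897/50736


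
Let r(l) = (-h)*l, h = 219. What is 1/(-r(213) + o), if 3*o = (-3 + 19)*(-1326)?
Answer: 1/39575 ≈ 2.5268e-5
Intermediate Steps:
r(l) = -219*l (r(l) = (-1*219)*l = -219*l)
o = -7072 (o = ((-3 + 19)*(-1326))/3 = (16*(-1326))/3 = (1/3)*(-21216) = -7072)
1/(-r(213) + o) = 1/(-(-219)*213 - 7072) = 1/(-1*(-46647) - 7072) = 1/(46647 - 7072) = 1/39575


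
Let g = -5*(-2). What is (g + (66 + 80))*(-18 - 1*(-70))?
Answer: 8112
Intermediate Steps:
g = 10
(g + (66 + 80))*(-18 - 1*(-70)) = (10 + (66 + 80))*(-18 - 1*(-70)) = (10 + 146)*(-18 + 70) = 156*52 = 8112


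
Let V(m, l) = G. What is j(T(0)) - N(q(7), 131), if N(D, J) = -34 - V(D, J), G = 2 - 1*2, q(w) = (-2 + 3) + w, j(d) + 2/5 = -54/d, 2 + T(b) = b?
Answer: 303/5 ≈ 60.600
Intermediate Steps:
T(b) = -2 + b
j(d) = -⅖ - 54/d
q(w) = 1 + w
G = 0 (G = 2 - 2 = 0)
V(m, l) = 0
N(D, J) = -34 (N(D, J) = -34 - 1*0 = -34 + 0 = -34)
j(T(0)) - N(q(7), 131) = (-⅖ - 54/(-2 + 0)) - 1*(-34) = (-⅖ - 54/(-2)) + 34 = (-⅖ - 54*(-½)) + 34 = (-⅖ + 27) + 34 = 133/5 + 34 = 303/5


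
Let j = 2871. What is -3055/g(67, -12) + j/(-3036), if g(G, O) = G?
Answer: -286889/6164 ≈ -46.543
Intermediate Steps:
-3055/g(67, -12) + j/(-3036) = -3055/67 + 2871/(-3036) = -3055*1/67 + 2871*(-1/3036) = -3055/67 - 87/92 = -286889/6164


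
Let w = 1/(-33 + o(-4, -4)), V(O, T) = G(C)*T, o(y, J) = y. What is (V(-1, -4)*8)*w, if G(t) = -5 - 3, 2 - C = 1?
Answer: -256/37 ≈ -6.9189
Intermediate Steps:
C = 1 (C = 2 - 1*1 = 2 - 1 = 1)
G(t) = -8
V(O, T) = -8*T
w = -1/37 (w = 1/(-33 - 4) = 1/(-37) = -1/37 ≈ -0.027027)
(V(-1, -4)*8)*w = (-8*(-4)*8)*(-1/37) = (32*8)*(-1/37) = 256*(-1/37) = -256/37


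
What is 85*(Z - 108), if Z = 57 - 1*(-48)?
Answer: -255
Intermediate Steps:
Z = 105 (Z = 57 + 48 = 105)
85*(Z - 108) = 85*(105 - 108) = 85*(-3) = -255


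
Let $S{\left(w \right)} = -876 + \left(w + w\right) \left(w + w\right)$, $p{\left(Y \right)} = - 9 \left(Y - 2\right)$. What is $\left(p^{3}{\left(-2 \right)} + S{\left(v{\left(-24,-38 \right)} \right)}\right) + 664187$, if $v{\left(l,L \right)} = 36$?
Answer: $715151$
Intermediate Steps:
$p{\left(Y \right)} = 18 - 9 Y$ ($p{\left(Y \right)} = - 9 \left(-2 + Y\right) = 18 - 9 Y$)
$S{\left(w \right)} = -876 + 4 w^{2}$ ($S{\left(w \right)} = -876 + 2 w 2 w = -876 + 4 w^{2}$)
$\left(p^{3}{\left(-2 \right)} + S{\left(v{\left(-24,-38 \right)} \right)}\right) + 664187 = \left(\left(18 - -18\right)^{3} - \left(876 - 4 \cdot 36^{2}\right)\right) + 664187 = \left(\left(18 + 18\right)^{3} + \left(-876 + 4 \cdot 1296\right)\right) + 664187 = \left(36^{3} + \left(-876 + 5184\right)\right) + 664187 = \left(46656 + 4308\right) + 664187 = 50964 + 664187 = 715151$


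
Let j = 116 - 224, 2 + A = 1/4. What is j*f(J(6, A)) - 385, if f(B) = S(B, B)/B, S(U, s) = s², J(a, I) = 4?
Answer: -817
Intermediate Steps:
A = -7/4 (A = -2 + 1/4 = -2 + ¼ = -7/4 ≈ -1.7500)
j = -108
f(B) = B (f(B) = B²/B = B)
j*f(J(6, A)) - 385 = -108*4 - 385 = -432 - 385 = -817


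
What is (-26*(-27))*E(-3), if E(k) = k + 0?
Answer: -2106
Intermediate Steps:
E(k) = k
(-26*(-27))*E(-3) = -26*(-27)*(-3) = 702*(-3) = -2106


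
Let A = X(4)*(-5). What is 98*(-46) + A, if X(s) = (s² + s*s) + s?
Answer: -4688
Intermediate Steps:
X(s) = s + 2*s² (X(s) = (s² + s²) + s = 2*s² + s = s + 2*s²)
A = -180 (A = (4*(1 + 2*4))*(-5) = (4*(1 + 8))*(-5) = (4*9)*(-5) = 36*(-5) = -180)
98*(-46) + A = 98*(-46) - 180 = -4508 - 180 = -4688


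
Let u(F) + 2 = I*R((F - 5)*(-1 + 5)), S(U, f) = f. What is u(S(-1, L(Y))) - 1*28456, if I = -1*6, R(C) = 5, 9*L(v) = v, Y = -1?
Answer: -28488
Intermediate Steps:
L(v) = v/9
I = -6
u(F) = -32 (u(F) = -2 - 6*5 = -2 - 30 = -32)
u(S(-1, L(Y))) - 1*28456 = -32 - 1*28456 = -32 - 28456 = -28488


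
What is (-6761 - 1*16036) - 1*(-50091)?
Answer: 27294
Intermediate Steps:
(-6761 - 1*16036) - 1*(-50091) = (-6761 - 16036) + 50091 = -22797 + 50091 = 27294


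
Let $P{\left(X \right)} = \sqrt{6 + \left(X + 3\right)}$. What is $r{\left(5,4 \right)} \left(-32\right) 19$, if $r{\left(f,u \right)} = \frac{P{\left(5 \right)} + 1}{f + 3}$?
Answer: $-76 - 76 \sqrt{14} \approx -360.37$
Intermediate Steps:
$P{\left(X \right)} = \sqrt{9 + X}$ ($P{\left(X \right)} = \sqrt{6 + \left(3 + X\right)} = \sqrt{9 + X}$)
$r{\left(f,u \right)} = \frac{1 + \sqrt{14}}{3 + f}$ ($r{\left(f,u \right)} = \frac{\sqrt{9 + 5} + 1}{f + 3} = \frac{\sqrt{14} + 1}{3 + f} = \frac{1 + \sqrt{14}}{3 + f}$)
$r{\left(5,4 \right)} \left(-32\right) 19 = \frac{1 + \sqrt{14}}{3 + 5} \left(-32\right) 19 = \frac{1 + \sqrt{14}}{8} \left(-32\right) 19 = \left(\frac{1}{8} + \frac{\sqrt{14}}{8}\right) \left(-32\right) 19 = \left(-4 - 4 \sqrt{14}\right) 19 = -76 - 76 \sqrt{14}$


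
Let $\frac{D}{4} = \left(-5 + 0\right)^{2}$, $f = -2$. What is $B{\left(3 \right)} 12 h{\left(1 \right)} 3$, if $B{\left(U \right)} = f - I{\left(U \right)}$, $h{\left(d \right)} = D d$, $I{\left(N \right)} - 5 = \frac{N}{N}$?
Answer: $-28800$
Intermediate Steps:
$D = 100$ ($D = 4 \left(-5 + 0\right)^{2} = 4 \left(-5\right)^{2} = 4 \cdot 25 = 100$)
$I{\left(N \right)} = 6$ ($I{\left(N \right)} = 5 + \frac{N}{N} = 5 + 1 = 6$)
$h{\left(d \right)} = 100 d$
$B{\left(U \right)} = -8$ ($B{\left(U \right)} = -2 - 6 = -8$)
$B{\left(3 \right)} 12 h{\left(1 \right)} 3 = \left(-8\right) 12 \cdot 100 \cdot 1 \cdot 3 = - 96 \cdot 100 \cdot 3 = \left(-96\right) 300 = -28800$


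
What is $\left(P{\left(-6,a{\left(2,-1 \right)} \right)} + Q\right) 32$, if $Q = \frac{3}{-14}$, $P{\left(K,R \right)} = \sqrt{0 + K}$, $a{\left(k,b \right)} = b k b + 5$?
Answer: $- \frac{48}{7} + 32 i \sqrt{6} \approx -6.8571 + 78.384 i$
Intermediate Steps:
$a{\left(k,b \right)} = 5 + k b^{2}$ ($a{\left(k,b \right)} = k b^{2} + 5 = 5 + k b^{2}$)
$P{\left(K,R \right)} = \sqrt{K}$
$Q = - \frac{3}{14}$ ($Q = 3 \left(- \frac{1}{14}\right) = - \frac{3}{14} \approx -0.21429$)
$\left(P{\left(-6,a{\left(2,-1 \right)} \right)} + Q\right) 32 = \left(\sqrt{-6} - \frac{3}{14}\right) 32 = \left(i \sqrt{6} - \frac{3}{14}\right) 32 = \left(- \frac{3}{14} + i \sqrt{6}\right) 32 = - \frac{48}{7} + 32 i \sqrt{6}$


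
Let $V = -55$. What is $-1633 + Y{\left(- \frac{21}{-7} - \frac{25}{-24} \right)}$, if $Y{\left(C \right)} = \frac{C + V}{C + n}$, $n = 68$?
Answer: $- \frac{2824680}{1729} \approx -1633.7$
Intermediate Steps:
$Y{\left(C \right)} = \frac{-55 + C}{68 + C}$ ($Y{\left(C \right)} = \frac{C - 55}{C + 68} = \frac{-55 + C}{68 + C}$)
$-1633 + Y{\left(- \frac{21}{-7} - \frac{25}{-24} \right)} = -1633 + \frac{-55 - \left(-3 - \frac{25}{24}\right)}{68 - \left(-3 - \frac{25}{24}\right)} = -1633 + \frac{-55 - - \frac{97}{24}}{68 - - \frac{97}{24}} = -1633 + \frac{-55 + \left(3 + \frac{25}{24}\right)}{68 + \left(3 + \frac{25}{24}\right)} = -1633 + \frac{-55 + \frac{97}{24}}{68 + \frac{97}{24}} = -1633 + \frac{1}{\frac{1729}{24}} \left(- \frac{1223}{24}\right) = -1633 + \frac{24}{1729} \left(- \frac{1223}{24}\right) = -1633 - \frac{1223}{1729} = - \frac{2824680}{1729}$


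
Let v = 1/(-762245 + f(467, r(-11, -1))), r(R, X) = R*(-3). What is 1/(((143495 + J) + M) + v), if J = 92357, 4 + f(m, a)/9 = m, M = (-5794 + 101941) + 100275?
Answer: 758078/327697409371 ≈ 2.3133e-6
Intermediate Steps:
r(R, X) = -3*R
M = 196422 (M = 96147 + 100275 = 196422)
f(m, a) = -36 + 9*m
v = -1/758078 (v = 1/(-762245 + (-36 + 9*467)) = 1/(-762245 + (-36 + 4203)) = 1/(-762245 + 4167) = 1/(-758078) = -1/758078 ≈ -1.3191e-6)
1/(((143495 + J) + M) + v) = 1/(((143495 + 92357) + 196422) - 1/758078) = 1/((235852 + 196422) - 1/758078) = 1/(432274 - 1/758078) = 1/(327697409371/758078) = 758078/327697409371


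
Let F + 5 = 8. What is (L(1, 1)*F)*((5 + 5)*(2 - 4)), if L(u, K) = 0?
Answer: 0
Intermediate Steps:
F = 3 (F = -5 + 8 = 3)
(L(1, 1)*F)*((5 + 5)*(2 - 4)) = (0*3)*((5 + 5)*(2 - 4)) = 0*(10*(-2)) = 0*(-20) = 0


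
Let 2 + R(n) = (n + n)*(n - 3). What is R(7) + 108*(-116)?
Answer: -12474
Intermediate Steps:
R(n) = -2 + 2*n*(-3 + n) (R(n) = -2 + (n + n)*(n - 3) = -2 + (2*n)*(-3 + n) = -2 + 2*n*(-3 + n))
R(7) + 108*(-116) = (-2 - 6*7 + 2*7²) + 108*(-116) = (-2 - 42 + 2*49) - 12528 = (-2 - 42 + 98) - 12528 = 54 - 12528 = -12474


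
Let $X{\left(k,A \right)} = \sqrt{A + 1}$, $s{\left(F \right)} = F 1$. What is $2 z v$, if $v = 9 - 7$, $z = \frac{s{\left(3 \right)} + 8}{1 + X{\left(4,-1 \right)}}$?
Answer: $44$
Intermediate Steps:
$s{\left(F \right)} = F$
$X{\left(k,A \right)} = \sqrt{1 + A}$
$z = 11$ ($z = \frac{3 + 8}{1 + \sqrt{1 - 1}} = \frac{11}{1 + \sqrt{0}} = \frac{11}{1 + 0} = \frac{11}{1} = 11 \cdot 1 = 11$)
$v = 2$
$2 z v = 2 \cdot 11 \cdot 2 = 22 \cdot 2 = 44$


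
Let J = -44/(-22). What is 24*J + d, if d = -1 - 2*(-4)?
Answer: 55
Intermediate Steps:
d = 7 (d = -1 + 8 = 7)
J = 2 (J = -44*(-1/22) = 2)
24*J + d = 24*2 + 7 = 48 + 7 = 55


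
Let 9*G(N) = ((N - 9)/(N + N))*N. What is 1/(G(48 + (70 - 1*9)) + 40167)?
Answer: 9/361553 ≈ 2.4893e-5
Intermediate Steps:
G(N) = -1/2 + N/18 (G(N) = (((N - 9)/(N + N))*N)/9 = (((-9 + N)/((2*N)))*N)/9 = (((-9 + N)*(1/(2*N)))*N)/9 = (((-9 + N)/(2*N))*N)/9 = (-9/2 + N/2)/9 = -1/2 + N/18)
1/(G(48 + (70 - 1*9)) + 40167) = 1/((-1/2 + (48 + (70 - 1*9))/18) + 40167) = 1/((-1/2 + (48 + (70 - 9))/18) + 40167) = 1/((-1/2 + (48 + 61)/18) + 40167) = 1/((-1/2 + (1/18)*109) + 40167) = 1/((-1/2 + 109/18) + 40167) = 1/(50/9 + 40167) = 1/(361553/9) = 9/361553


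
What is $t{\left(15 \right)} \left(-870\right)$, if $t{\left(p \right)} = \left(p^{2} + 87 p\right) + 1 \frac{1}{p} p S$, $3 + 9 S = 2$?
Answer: $- \frac{3993010}{3} \approx -1.331 \cdot 10^{6}$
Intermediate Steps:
$S = - \frac{1}{9}$ ($S = - \frac{1}{3} + \frac{1}{9} \cdot 2 = - \frac{1}{3} + \frac{2}{9} = - \frac{1}{9} \approx -0.11111$)
$t{\left(p \right)} = - \frac{1}{9} + p^{2} + 87 p$ ($t{\left(p \right)} = \left(p^{2} + 87 p\right) + 1 \frac{1}{p} p \left(- \frac{1}{9}\right) = \left(p^{2} + 87 p\right) + \frac{p}{p} \left(- \frac{1}{9}\right) = \left(p^{2} + 87 p\right) + 1 \left(- \frac{1}{9}\right) = \left(p^{2} + 87 p\right) - \frac{1}{9} = - \frac{1}{9} + p^{2} + 87 p$)
$t{\left(15 \right)} \left(-870\right) = \left(- \frac{1}{9} + 15^{2} + 87 \cdot 15\right) \left(-870\right) = \left(- \frac{1}{9} + 225 + 1305\right) \left(-870\right) = \frac{13769}{9} \left(-870\right) = - \frac{3993010}{3}$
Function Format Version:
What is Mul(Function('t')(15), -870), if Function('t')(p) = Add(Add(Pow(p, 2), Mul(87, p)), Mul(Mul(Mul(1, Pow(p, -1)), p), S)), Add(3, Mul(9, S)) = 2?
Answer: Rational(-3993010, 3) ≈ -1.3310e+6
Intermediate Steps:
S = Rational(-1, 9) (S = Add(Rational(-1, 3), Mul(Rational(1, 9), 2)) = Add(Rational(-1, 3), Rational(2, 9)) = Rational(-1, 9) ≈ -0.11111)
Function('t')(p) = Add(Rational(-1, 9), Pow(p, 2), Mul(87, p)) (Function('t')(p) = Add(Add(Pow(p, 2), Mul(87, p)), Mul(Mul(Mul(1, Pow(p, -1)), p), Rational(-1, 9))) = Add(Add(Pow(p, 2), Mul(87, p)), Mul(Mul(Pow(p, -1), p), Rational(-1, 9))) = Add(Add(Pow(p, 2), Mul(87, p)), Mul(1, Rational(-1, 9))) = Add(Add(Pow(p, 2), Mul(87, p)), Rational(-1, 9)) = Add(Rational(-1, 9), Pow(p, 2), Mul(87, p)))
Mul(Function('t')(15), -870) = Mul(Add(Rational(-1, 9), Pow(15, 2), Mul(87, 15)), -870) = Mul(Add(Rational(-1, 9), 225, 1305), -870) = Mul(Rational(13769, 9), -870) = Rational(-3993010, 3)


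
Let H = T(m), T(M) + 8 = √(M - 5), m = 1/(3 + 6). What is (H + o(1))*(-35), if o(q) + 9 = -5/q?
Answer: 770 - 70*I*√11/3 ≈ 770.0 - 77.388*I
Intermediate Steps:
m = ⅑ (m = 1/9 = ⅑ ≈ 0.11111)
T(M) = -8 + √(-5 + M) (T(M) = -8 + √(M - 5) = -8 + √(-5 + M))
H = -8 + 2*I*√11/3 (H = -8 + √(-5 + ⅑) = -8 + √(-44/9) = -8 + 2*I*√11/3 ≈ -8.0 + 2.2111*I)
o(q) = -9 - 5/q
(H + o(1))*(-35) = ((-8 + 2*I*√11/3) + (-9 - 5/1))*(-35) = ((-8 + 2*I*√11/3) + (-9 - 5*1))*(-35) = ((-8 + 2*I*√11/3) + (-9 - 5))*(-35) = ((-8 + 2*I*√11/3) - 14)*(-35) = (-22 + 2*I*√11/3)*(-35) = 770 - 70*I*√11/3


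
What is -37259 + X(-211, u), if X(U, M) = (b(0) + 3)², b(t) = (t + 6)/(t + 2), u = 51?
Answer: -37223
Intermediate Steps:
b(t) = (6 + t)/(2 + t)
X(U, M) = 36 (X(U, M) = ((6 + 0)/(2 + 0) + 3)² = (6/2 + 3)² = ((½)*6 + 3)² = (3 + 3)² = 6² = 36)
-37259 + X(-211, u) = -37259 + 36 = -37223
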